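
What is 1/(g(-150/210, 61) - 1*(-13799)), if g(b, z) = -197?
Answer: 1/13602 ≈ 7.3519e-5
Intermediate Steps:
1/(g(-150/210, 61) - 1*(-13799)) = 1/(-197 - 1*(-13799)) = 1/(-197 + 13799) = 1/13602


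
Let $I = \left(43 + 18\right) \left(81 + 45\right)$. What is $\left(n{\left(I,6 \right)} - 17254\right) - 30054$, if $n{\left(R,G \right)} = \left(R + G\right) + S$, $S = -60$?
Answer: $-39676$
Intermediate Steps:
$I = 7686$ ($I = 61 \cdot 126 = 7686$)
$n{\left(R,G \right)} = -60 + G + R$ ($n{\left(R,G \right)} = \left(R + G\right) - 60 = \left(G + R\right) - 60 = -60 + G + R$)
$\left(n{\left(I,6 \right)} - 17254\right) - 30054 = \left(\left(-60 + 6 + 7686\right) - 17254\right) - 30054 = \left(7632 - 17254\right) - 30054 = -9622 - 30054 = -39676$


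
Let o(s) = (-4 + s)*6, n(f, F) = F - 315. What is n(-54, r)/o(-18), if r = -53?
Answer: 92/33 ≈ 2.7879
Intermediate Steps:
n(f, F) = -315 + F
o(s) = -24 + 6*s
n(-54, r)/o(-18) = (-315 - 53)/(-24 + 6*(-18)) = -368/(-24 - 108) = -368/(-132) = -368*(-1/132) = 92/33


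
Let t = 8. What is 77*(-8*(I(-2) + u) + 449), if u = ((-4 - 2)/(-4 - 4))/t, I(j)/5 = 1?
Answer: 125741/4 ≈ 31435.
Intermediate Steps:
I(j) = 5 (I(j) = 5*1 = 5)
u = 3/32 (u = ((-4 - 2)/(-4 - 4))/8 = -6/(-8)*(⅛) = -6*(-⅛)*(⅛) = (¾)*(⅛) = 3/32 ≈ 0.093750)
77*(-8*(I(-2) + u) + 449) = 77*(-8*(5 + 3/32) + 449) = 77*(-8*163/32 + 449) = 77*(-163/4 + 449) = 77*(1633/4) = 125741/4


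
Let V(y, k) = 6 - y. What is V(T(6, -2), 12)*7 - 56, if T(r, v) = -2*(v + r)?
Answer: 42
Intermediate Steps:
T(r, v) = -2*r - 2*v (T(r, v) = -2*(r + v) = -2*r - 2*v)
V(T(6, -2), 12)*7 - 56 = (6 - (-2*6 - 2*(-2)))*7 - 56 = (6 - (-12 + 4))*7 - 56 = (6 - 1*(-8))*7 - 56 = (6 + 8)*7 - 56 = 14*7 - 56 = 98 - 56 = 42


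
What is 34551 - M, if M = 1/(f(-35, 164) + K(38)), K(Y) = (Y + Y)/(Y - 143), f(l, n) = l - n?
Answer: 724569126/20971 ≈ 34551.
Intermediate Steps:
K(Y) = 2*Y/(-143 + Y) (K(Y) = (2*Y)/(-143 + Y) = 2*Y/(-143 + Y))
M = -105/20971 (M = 1/((-35 - 1*164) + 2*38/(-143 + 38)) = 1/((-35 - 164) + 2*38/(-105)) = 1/(-199 + 2*38*(-1/105)) = 1/(-199 - 76/105) = 1/(-20971/105) = -105/20971 ≈ -0.0050069)
34551 - M = 34551 - 1*(-105/20971) = 34551 + 105/20971 = 724569126/20971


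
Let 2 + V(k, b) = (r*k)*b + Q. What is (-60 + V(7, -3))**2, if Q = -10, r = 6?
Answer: 39204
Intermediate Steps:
V(k, b) = -12 + 6*b*k (V(k, b) = -2 + ((6*k)*b - 10) = -2 + (6*b*k - 10) = -2 + (-10 + 6*b*k) = -12 + 6*b*k)
(-60 + V(7, -3))**2 = (-60 + (-12 + 6*(-3)*7))**2 = (-60 + (-12 - 126))**2 = (-60 - 138)**2 = (-198)**2 = 39204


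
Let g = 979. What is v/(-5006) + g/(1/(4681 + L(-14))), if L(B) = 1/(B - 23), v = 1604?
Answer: 424405856978/92611 ≈ 4.5827e+6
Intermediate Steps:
L(B) = 1/(-23 + B)
v/(-5006) + g/(1/(4681 + L(-14))) = 1604/(-5006) + 979/(1/(4681 + 1/(-23 - 14))) = 1604*(-1/5006) + 979/(1/(4681 + 1/(-37))) = -802/2503 + 979/(1/(4681 - 1/37)) = -802/2503 + 979/(1/(173196/37)) = -802/2503 + 979/(37/173196) = -802/2503 + 979*(173196/37) = -802/2503 + 169558884/37 = 424405856978/92611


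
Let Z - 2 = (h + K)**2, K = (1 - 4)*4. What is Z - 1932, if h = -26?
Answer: -486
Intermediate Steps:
K = -12 (K = -3*4 = -12)
Z = 1446 (Z = 2 + (-26 - 12)**2 = 2 + (-38)**2 = 2 + 1444 = 1446)
Z - 1932 = 1446 - 1932 = -486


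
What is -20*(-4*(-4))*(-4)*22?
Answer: 28160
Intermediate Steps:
-20*(-4*(-4))*(-4)*22 = -320*(-4)*22 = -20*(-64)*22 = 1280*22 = 28160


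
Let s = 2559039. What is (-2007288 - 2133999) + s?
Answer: -1582248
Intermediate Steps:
(-2007288 - 2133999) + s = (-2007288 - 2133999) + 2559039 = -4141287 + 2559039 = -1582248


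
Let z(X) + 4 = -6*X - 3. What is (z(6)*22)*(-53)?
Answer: 50138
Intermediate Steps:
z(X) = -7 - 6*X (z(X) = -4 + (-6*X - 3) = -4 + (-3 - 6*X) = -7 - 6*X)
(z(6)*22)*(-53) = ((-7 - 6*6)*22)*(-53) = ((-7 - 36)*22)*(-53) = -43*22*(-53) = -946*(-53) = 50138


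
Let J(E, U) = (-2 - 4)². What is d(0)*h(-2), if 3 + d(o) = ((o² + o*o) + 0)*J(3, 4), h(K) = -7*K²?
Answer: 84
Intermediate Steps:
J(E, U) = 36 (J(E, U) = (-6)² = 36)
d(o) = -3 + 72*o² (d(o) = -3 + ((o² + o*o) + 0)*36 = -3 + ((o² + o²) + 0)*36 = -3 + (2*o² + 0)*36 = -3 + (2*o²)*36 = -3 + 72*o²)
d(0)*h(-2) = (-3 + 72*0²)*(-7*(-2)²) = (-3 + 72*0)*(-7*4) = (-3 + 0)*(-28) = -3*(-28) = 84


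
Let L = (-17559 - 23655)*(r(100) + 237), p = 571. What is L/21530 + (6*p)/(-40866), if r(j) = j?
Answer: -47305538164/73320415 ≈ -645.19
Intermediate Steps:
L = -13889118 (L = (-17559 - 23655)*(100 + 237) = -41214*337 = -13889118)
L/21530 + (6*p)/(-40866) = -13889118/21530 + (6*571)/(-40866) = -13889118*1/21530 + 3426*(-1/40866) = -6944559/10765 - 571/6811 = -47305538164/73320415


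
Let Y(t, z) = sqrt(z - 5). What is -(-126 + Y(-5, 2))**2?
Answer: -15873 + 252*I*sqrt(3) ≈ -15873.0 + 436.48*I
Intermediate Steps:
Y(t, z) = sqrt(-5 + z)
-(-126 + Y(-5, 2))**2 = -(-126 + sqrt(-5 + 2))**2 = -(-126 + sqrt(-3))**2 = -(-126 + I*sqrt(3))**2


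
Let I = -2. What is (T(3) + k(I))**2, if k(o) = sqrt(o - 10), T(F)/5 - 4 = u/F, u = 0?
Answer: 388 + 80*I*sqrt(3) ≈ 388.0 + 138.56*I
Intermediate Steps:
T(F) = 20 (T(F) = 20 + 5*(0/F) = 20 + 5*0 = 20 + 0 = 20)
k(o) = sqrt(-10 + o)
(T(3) + k(I))**2 = (20 + sqrt(-10 - 2))**2 = (20 + sqrt(-12))**2 = (20 + 2*I*sqrt(3))**2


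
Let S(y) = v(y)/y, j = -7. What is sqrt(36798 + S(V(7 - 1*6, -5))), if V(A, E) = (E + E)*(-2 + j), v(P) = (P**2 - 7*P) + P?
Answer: 3*sqrt(4098) ≈ 192.05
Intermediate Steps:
v(P) = P**2 - 6*P
V(A, E) = -18*E (V(A, E) = (E + E)*(-2 - 7) = (2*E)*(-9) = -18*E)
S(y) = -6 + y (S(y) = (y*(-6 + y))/y = -6 + y)
sqrt(36798 + S(V(7 - 1*6, -5))) = sqrt(36798 + (-6 - 18*(-5))) = sqrt(36798 + (-6 + 90)) = sqrt(36798 + 84) = sqrt(36882) = 3*sqrt(4098)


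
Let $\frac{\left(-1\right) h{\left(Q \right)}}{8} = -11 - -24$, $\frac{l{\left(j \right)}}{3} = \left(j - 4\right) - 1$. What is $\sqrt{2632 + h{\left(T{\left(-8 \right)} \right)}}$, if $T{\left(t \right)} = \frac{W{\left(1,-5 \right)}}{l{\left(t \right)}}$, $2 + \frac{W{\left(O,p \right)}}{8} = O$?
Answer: $4 \sqrt{158} \approx 50.279$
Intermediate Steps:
$W{\left(O,p \right)} = -16 + 8 O$
$l{\left(j \right)} = -15 + 3 j$ ($l{\left(j \right)} = 3 \left(\left(j - 4\right) - 1\right) = 3 \left(\left(-4 + j\right) - 1\right) = 3 \left(-5 + j\right) = -15 + 3 j$)
$T{\left(t \right)} = - \frac{8}{-15 + 3 t}$ ($T{\left(t \right)} = \frac{-16 + 8 \cdot 1}{-15 + 3 t} = \frac{-16 + 8}{-15 + 3 t} = - \frac{8}{-15 + 3 t}$)
$h{\left(Q \right)} = -104$ ($h{\left(Q \right)} = - 8 \left(-11 - -24\right) = - 8 \left(-11 + 24\right) = \left(-8\right) 13 = -104$)
$\sqrt{2632 + h{\left(T{\left(-8 \right)} \right)}} = \sqrt{2632 - 104} = \sqrt{2528} = 4 \sqrt{158}$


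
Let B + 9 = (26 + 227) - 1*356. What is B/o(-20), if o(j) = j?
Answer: 28/5 ≈ 5.6000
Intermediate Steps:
B = -112 (B = -9 + ((26 + 227) - 1*356) = -9 + (253 - 356) = -9 - 103 = -112)
B/o(-20) = -112/(-20) = -112*(-1/20) = 28/5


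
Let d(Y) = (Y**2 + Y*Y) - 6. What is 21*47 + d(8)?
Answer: 1109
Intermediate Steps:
d(Y) = -6 + 2*Y**2 (d(Y) = (Y**2 + Y**2) - 6 = 2*Y**2 - 6 = -6 + 2*Y**2)
21*47 + d(8) = 21*47 + (-6 + 2*8**2) = 987 + (-6 + 2*64) = 987 + (-6 + 128) = 987 + 122 = 1109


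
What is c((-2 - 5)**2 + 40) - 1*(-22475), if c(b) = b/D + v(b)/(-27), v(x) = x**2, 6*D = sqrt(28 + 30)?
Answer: 598904/27 + 267*sqrt(58)/29 ≈ 22252.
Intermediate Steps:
D = sqrt(58)/6 (D = sqrt(28 + 30)/6 = sqrt(58)/6 ≈ 1.2693)
c(b) = -b**2/27 + 3*b*sqrt(58)/29 (c(b) = b/((sqrt(58)/6)) + b**2/(-27) = b*(3*sqrt(58)/29) + b**2*(-1/27) = 3*b*sqrt(58)/29 - b**2/27 = -b**2/27 + 3*b*sqrt(58)/29)
c((-2 - 5)**2 + 40) - 1*(-22475) = ((-2 - 5)**2 + 40)*(-29*((-2 - 5)**2 + 40) + 81*sqrt(58))/783 - 1*(-22475) = ((-7)**2 + 40)*(-29*((-7)**2 + 40) + 81*sqrt(58))/783 + 22475 = (49 + 40)*(-29*(49 + 40) + 81*sqrt(58))/783 + 22475 = (1/783)*89*(-29*89 + 81*sqrt(58)) + 22475 = (1/783)*89*(-2581 + 81*sqrt(58)) + 22475 = (-7921/27 + 267*sqrt(58)/29) + 22475 = 598904/27 + 267*sqrt(58)/29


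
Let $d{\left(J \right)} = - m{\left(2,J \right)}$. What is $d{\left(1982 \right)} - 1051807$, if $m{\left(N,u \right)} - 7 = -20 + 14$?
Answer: $-1051808$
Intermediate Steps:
$m{\left(N,u \right)} = 1$ ($m{\left(N,u \right)} = 7 + \left(-20 + 14\right) = 7 - 6 = 1$)
$d{\left(J \right)} = -1$ ($d{\left(J \right)} = \left(-1\right) 1 = -1$)
$d{\left(1982 \right)} - 1051807 = -1 - 1051807 = -1051808$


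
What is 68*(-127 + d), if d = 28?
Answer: -6732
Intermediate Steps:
68*(-127 + d) = 68*(-127 + 28) = 68*(-99) = -6732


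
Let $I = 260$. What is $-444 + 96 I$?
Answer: $24516$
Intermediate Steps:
$-444 + 96 I = -444 + 96 \cdot 260 = -444 + 24960 = 24516$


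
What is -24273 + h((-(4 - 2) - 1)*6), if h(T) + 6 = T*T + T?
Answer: -23973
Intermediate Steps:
h(T) = -6 + T + T² (h(T) = -6 + (T*T + T) = -6 + (T² + T) = -6 + (T + T²) = -6 + T + T²)
-24273 + h((-(4 - 2) - 1)*6) = -24273 + (-6 + (-(4 - 2) - 1)*6 + ((-(4 - 2) - 1)*6)²) = -24273 + (-6 + (-1*2 - 1)*6 + ((-1*2 - 1)*6)²) = -24273 + (-6 + (-2 - 1)*6 + ((-2 - 1)*6)²) = -24273 + (-6 - 3*6 + (-3*6)²) = -24273 + (-6 - 18 + (-18)²) = -24273 + (-6 - 18 + 324) = -24273 + 300 = -23973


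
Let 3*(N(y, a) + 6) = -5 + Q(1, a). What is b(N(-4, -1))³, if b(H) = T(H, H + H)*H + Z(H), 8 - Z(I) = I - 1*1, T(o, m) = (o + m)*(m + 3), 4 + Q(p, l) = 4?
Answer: -7327383639967/729 ≈ -1.0051e+10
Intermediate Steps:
Q(p, l) = 0 (Q(p, l) = -4 + 4 = 0)
N(y, a) = -23/3 (N(y, a) = -6 + (-5 + 0)/3 = -6 + (⅓)*(-5) = -6 - 5/3 = -23/3)
T(o, m) = (3 + m)*(m + o) (T(o, m) = (m + o)*(3 + m) = (3 + m)*(m + o))
Z(I) = 9 - I (Z(I) = 8 - (I - 1*1) = 8 - (I - 1) = 8 - (-1 + I) = 8 + (1 - I) = 9 - I)
b(H) = 9 - H + H*(6*H² + 9*H) (b(H) = ((H + H)² + 3*(H + H) + 3*H + (H + H)*H)*H + (9 - H) = ((2*H)² + 3*(2*H) + 3*H + (2*H)*H)*H + (9 - H) = (4*H² + 6*H + 3*H + 2*H²)*H + (9 - H) = (6*H² + 9*H)*H + (9 - H) = H*(6*H² + 9*H) + (9 - H) = 9 - H + H*(6*H² + 9*H))
b(N(-4, -1))³ = (9 - 1*(-23/3) + (-23/3)²*(9 + 6*(-23/3)))³ = (9 + 23/3 + 529*(9 - 46)/9)³ = (9 + 23/3 + (529/9)*(-37))³ = (9 + 23/3 - 19573/9)³ = (-19423/9)³ = -7327383639967/729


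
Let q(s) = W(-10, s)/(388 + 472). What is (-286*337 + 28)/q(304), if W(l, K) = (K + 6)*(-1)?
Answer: 8286444/31 ≈ 2.6730e+5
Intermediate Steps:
W(l, K) = -6 - K (W(l, K) = (6 + K)*(-1) = -6 - K)
q(s) = -3/430 - s/860 (q(s) = (-6 - s)/(388 + 472) = (-6 - s)/860 = (-6 - s)*(1/860) = -3/430 - s/860)
(-286*337 + 28)/q(304) = (-286*337 + 28)/(-3/430 - 1/860*304) = (-96382 + 28)/(-3/430 - 76/215) = -96354/(-31/86) = -96354*(-86/31) = 8286444/31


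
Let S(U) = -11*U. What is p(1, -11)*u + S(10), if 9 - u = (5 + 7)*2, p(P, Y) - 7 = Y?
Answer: -50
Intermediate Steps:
p(P, Y) = 7 + Y
u = -15 (u = 9 - (5 + 7)*2 = 9 - 12*2 = 9 - 1*24 = 9 - 24 = -15)
p(1, -11)*u + S(10) = (7 - 11)*(-15) - 11*10 = -4*(-15) - 110 = 60 - 110 = -50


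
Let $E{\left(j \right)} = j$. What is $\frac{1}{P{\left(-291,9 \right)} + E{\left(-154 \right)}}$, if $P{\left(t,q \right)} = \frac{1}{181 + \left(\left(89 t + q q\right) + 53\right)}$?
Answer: $- \frac{25584}{3939937} \approx -0.0064935$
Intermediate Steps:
$P{\left(t,q \right)} = \frac{1}{234 + q^{2} + 89 t}$ ($P{\left(t,q \right)} = \frac{1}{181 + \left(\left(89 t + q^{2}\right) + 53\right)} = \frac{1}{181 + \left(\left(q^{2} + 89 t\right) + 53\right)} = \frac{1}{181 + \left(53 + q^{2} + 89 t\right)} = \frac{1}{234 + q^{2} + 89 t}$)
$\frac{1}{P{\left(-291,9 \right)} + E{\left(-154 \right)}} = \frac{1}{\frac{1}{234 + 9^{2} + 89 \left(-291\right)} - 154} = \frac{1}{\frac{1}{234 + 81 - 25899} - 154} = \frac{1}{\frac{1}{-25584} - 154} = \frac{1}{- \frac{1}{25584} - 154} = \frac{1}{- \frac{3939937}{25584}} = - \frac{25584}{3939937}$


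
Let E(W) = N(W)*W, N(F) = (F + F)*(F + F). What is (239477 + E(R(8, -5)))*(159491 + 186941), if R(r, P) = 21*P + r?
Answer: -1181754034880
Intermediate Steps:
N(F) = 4*F² (N(F) = (2*F)*(2*F) = 4*F²)
R(r, P) = r + 21*P
E(W) = 4*W³ (E(W) = (4*W²)*W = 4*W³)
(239477 + E(R(8, -5)))*(159491 + 186941) = (239477 + 4*(8 + 21*(-5))³)*(159491 + 186941) = (239477 + 4*(8 - 105)³)*346432 = (239477 + 4*(-97)³)*346432 = (239477 + 4*(-912673))*346432 = (239477 - 3650692)*346432 = -3411215*346432 = -1181754034880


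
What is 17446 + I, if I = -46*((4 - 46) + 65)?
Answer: 16388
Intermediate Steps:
I = -1058 (I = -46*(-42 + 65) = -46*23 = -1058)
17446 + I = 17446 - 1058 = 16388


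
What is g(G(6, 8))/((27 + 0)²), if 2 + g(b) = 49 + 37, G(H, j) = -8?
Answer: 28/243 ≈ 0.11523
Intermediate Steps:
g(b) = 84 (g(b) = -2 + (49 + 37) = -2 + 86 = 84)
g(G(6, 8))/((27 + 0)²) = 84/((27 + 0)²) = 84/(27²) = 84/729 = 84*(1/729) = 28/243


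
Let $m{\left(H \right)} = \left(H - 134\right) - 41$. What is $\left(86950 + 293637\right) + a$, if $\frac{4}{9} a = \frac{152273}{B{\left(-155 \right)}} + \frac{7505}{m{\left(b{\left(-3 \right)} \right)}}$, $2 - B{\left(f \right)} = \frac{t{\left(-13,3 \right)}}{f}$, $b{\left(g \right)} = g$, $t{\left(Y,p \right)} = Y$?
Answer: $\frac{1194659567}{2136} \approx 5.593 \cdot 10^{5}$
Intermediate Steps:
$m{\left(H \right)} = -175 + H$ ($m{\left(H \right)} = \left(-134 + H\right) - 41 = -175 + H$)
$B{\left(f \right)} = 2 + \frac{13}{f}$ ($B{\left(f \right)} = 2 - - \frac{13}{f} = 2 + \frac{13}{f}$)
$a = \frac{381725735}{2136}$ ($a = \frac{9 \left(\frac{152273}{2 + \frac{13}{-155}} + \frac{7505}{-175 - 3}\right)}{4} = \frac{9 \left(\frac{152273}{2 + 13 \left(- \frac{1}{155}\right)} + \frac{7505}{-178}\right)}{4} = \frac{9 \left(\frac{152273}{2 - \frac{13}{155}} + 7505 \left(- \frac{1}{178}\right)\right)}{4} = \frac{9 \left(\frac{152273}{\frac{297}{155}} - \frac{7505}{178}\right)}{4} = \frac{9 \left(152273 \cdot \frac{155}{297} - \frac{7505}{178}\right)}{4} = \frac{9 \left(\frac{2145665}{27} - \frac{7505}{178}\right)}{4} = \frac{9}{4} \cdot \frac{381725735}{4806} = \frac{381725735}{2136} \approx 1.7871 \cdot 10^{5}$)
$\left(86950 + 293637\right) + a = \left(86950 + 293637\right) + \frac{381725735}{2136} = 380587 + \frac{381725735}{2136} = \frac{1194659567}{2136}$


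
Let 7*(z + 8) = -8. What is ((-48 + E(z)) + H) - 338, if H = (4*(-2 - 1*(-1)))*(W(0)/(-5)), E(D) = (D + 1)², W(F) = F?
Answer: -15665/49 ≈ -319.69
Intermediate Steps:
z = -64/7 (z = -8 + (⅐)*(-8) = -8 - 8/7 = -64/7 ≈ -9.1429)
E(D) = (1 + D)²
H = 0 (H = (4*(-2 - 1*(-1)))*(0/(-5)) = (4*(-2 + 1))*(0*(-⅕)) = (4*(-1))*0 = -4*0 = 0)
((-48 + E(z)) + H) - 338 = ((-48 + (1 - 64/7)²) + 0) - 338 = ((-48 + (-57/7)²) + 0) - 338 = ((-48 + 3249/49) + 0) - 338 = (897/49 + 0) - 338 = 897/49 - 338 = -15665/49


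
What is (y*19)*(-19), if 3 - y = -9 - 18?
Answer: -10830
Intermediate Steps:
y = 30 (y = 3 - (-9 - 18) = 3 - 1*(-27) = 3 + 27 = 30)
(y*19)*(-19) = (30*19)*(-19) = 570*(-19) = -10830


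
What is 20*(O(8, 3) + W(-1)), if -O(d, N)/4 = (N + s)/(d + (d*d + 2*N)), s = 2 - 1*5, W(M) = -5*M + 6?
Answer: 220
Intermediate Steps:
W(M) = 6 - 5*M
s = -3 (s = 2 - 5 = -3)
O(d, N) = -4*(-3 + N)/(d + d² + 2*N) (O(d, N) = -4*(N - 3)/(d + (d*d + 2*N)) = -4*(-3 + N)/(d + (d² + 2*N)) = -4*(-3 + N)/(d + d² + 2*N))
20*(O(8, 3) + W(-1)) = 20*(4*(3 - 1*3)/(8 + 8² + 2*3) + (6 - 5*(-1))) = 20*(4*(3 - 3)/(8 + 64 + 6) + (6 + 5)) = 20*(4*0/78 + 11) = 20*(4*(1/78)*0 + 11) = 20*(0 + 11) = 20*11 = 220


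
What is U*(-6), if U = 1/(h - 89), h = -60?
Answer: 6/149 ≈ 0.040268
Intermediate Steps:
U = -1/149 (U = 1/(-60 - 89) = 1/(-149) = -1/149 ≈ -0.0067114)
U*(-6) = -1/149*(-6) = 6/149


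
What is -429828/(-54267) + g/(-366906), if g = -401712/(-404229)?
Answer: 3541639318794076/447142128096531 ≈ 7.9206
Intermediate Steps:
g = 133904/134743 (g = -401712*(-1/404229) = 133904/134743 ≈ 0.99377)
-429828/(-54267) + g/(-366906) = -429828/(-54267) + (133904/134743)/(-366906) = -429828*(-1/54267) + (133904/134743)*(-1/366906) = 143276/18089 - 66952/24719007579 = 3541639318794076/447142128096531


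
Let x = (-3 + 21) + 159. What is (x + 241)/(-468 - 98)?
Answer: -209/283 ≈ -0.73852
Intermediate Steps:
x = 177 (x = 18 + 159 = 177)
(x + 241)/(-468 - 98) = (177 + 241)/(-468 - 98) = 418/(-566) = 418*(-1/566) = -209/283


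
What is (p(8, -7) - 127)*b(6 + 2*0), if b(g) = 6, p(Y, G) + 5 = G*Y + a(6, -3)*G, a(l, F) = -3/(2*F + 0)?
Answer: -1149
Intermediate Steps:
a(l, F) = -3/(2*F) (a(l, F) = -3*1/(2*F) = -3/(2*F))
p(Y, G) = -5 + G/2 + G*Y (p(Y, G) = -5 + (G*Y + (-3/2/(-3))*G) = -5 + (G*Y + (-3/2*(-1/3))*G) = -5 + (G*Y + G/2) = -5 + (G/2 + G*Y) = -5 + G/2 + G*Y)
(p(8, -7) - 127)*b(6 + 2*0) = ((-5 + (1/2)*(-7) - 7*8) - 127)*6 = ((-5 - 7/2 - 56) - 127)*6 = (-129/2 - 127)*6 = -383/2*6 = -1149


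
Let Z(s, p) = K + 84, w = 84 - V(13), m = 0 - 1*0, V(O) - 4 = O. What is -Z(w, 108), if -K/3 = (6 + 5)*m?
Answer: -84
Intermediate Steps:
V(O) = 4 + O
m = 0 (m = 0 + 0 = 0)
K = 0 (K = -3*(6 + 5)*0 = -33*0 = -3*0 = 0)
w = 67 (w = 84 - (4 + 13) = 84 - 1*17 = 84 - 17 = 67)
Z(s, p) = 84 (Z(s, p) = 0 + 84 = 84)
-Z(w, 108) = -1*84 = -84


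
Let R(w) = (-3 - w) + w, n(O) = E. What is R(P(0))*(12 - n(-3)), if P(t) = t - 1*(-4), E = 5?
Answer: -21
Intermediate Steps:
n(O) = 5
P(t) = 4 + t (P(t) = t + 4 = 4 + t)
R(w) = -3
R(P(0))*(12 - n(-3)) = -3*(12 - 1*5) = -3*(12 - 5) = -3*7 = -21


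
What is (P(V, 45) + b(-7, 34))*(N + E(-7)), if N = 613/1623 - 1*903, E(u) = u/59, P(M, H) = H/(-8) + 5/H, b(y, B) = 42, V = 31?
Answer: -227087770655/6894504 ≈ -32938.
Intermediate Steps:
P(M, H) = 5/H - H/8 (P(M, H) = H*(-⅛) + 5/H = -H/8 + 5/H = 5/H - H/8)
E(u) = u/59 (E(u) = u*(1/59) = u/59)
N = -1464956/1623 (N = 613*(1/1623) - 903 = 613/1623 - 903 = -1464956/1623 ≈ -902.62)
(P(V, 45) + b(-7, 34))*(N + E(-7)) = ((5/45 - ⅛*45) + 42)*(-1464956/1623 + (1/59)*(-7)) = ((5*(1/45) - 45/8) + 42)*(-1464956/1623 - 7/59) = ((⅑ - 45/8) + 42)*(-86443765/95757) = (-397/72 + 42)*(-86443765/95757) = (2627/72)*(-86443765/95757) = -227087770655/6894504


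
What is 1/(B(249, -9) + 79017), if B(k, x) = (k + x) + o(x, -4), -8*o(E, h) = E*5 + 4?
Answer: 8/634097 ≈ 1.2616e-5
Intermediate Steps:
o(E, h) = -1/2 - 5*E/8 (o(E, h) = -(E*5 + 4)/8 = -(5*E + 4)/8 = -(4 + 5*E)/8 = -1/2 - 5*E/8)
B(k, x) = -1/2 + k + 3*x/8 (B(k, x) = (k + x) + (-1/2 - 5*x/8) = -1/2 + k + 3*x/8)
1/(B(249, -9) + 79017) = 1/((-1/2 + 249 + (3/8)*(-9)) + 79017) = 1/((-1/2 + 249 - 27/8) + 79017) = 1/(1961/8 + 79017) = 1/(634097/8) = 8/634097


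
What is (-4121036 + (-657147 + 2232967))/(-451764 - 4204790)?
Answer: 1272608/2328277 ≈ 0.54659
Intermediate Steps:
(-4121036 + (-657147 + 2232967))/(-451764 - 4204790) = (-4121036 + 1575820)/(-4656554) = -2545216*(-1/4656554) = 1272608/2328277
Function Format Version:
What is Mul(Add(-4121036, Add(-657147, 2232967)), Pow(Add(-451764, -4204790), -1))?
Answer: Rational(1272608, 2328277) ≈ 0.54659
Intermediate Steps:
Mul(Add(-4121036, Add(-657147, 2232967)), Pow(Add(-451764, -4204790), -1)) = Mul(Add(-4121036, 1575820), Pow(-4656554, -1)) = Mul(-2545216, Rational(-1, 4656554)) = Rational(1272608, 2328277)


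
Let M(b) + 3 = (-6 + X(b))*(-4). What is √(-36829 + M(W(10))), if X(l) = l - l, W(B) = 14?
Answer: 2*I*√9202 ≈ 191.85*I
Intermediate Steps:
X(l) = 0
M(b) = 21 (M(b) = -3 + (-6 + 0)*(-4) = -3 - 6*(-4) = -3 + 24 = 21)
√(-36829 + M(W(10))) = √(-36829 + 21) = √(-36808) = 2*I*√9202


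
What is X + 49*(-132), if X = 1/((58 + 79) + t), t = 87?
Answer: -1448831/224 ≈ -6468.0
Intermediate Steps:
X = 1/224 (X = 1/((58 + 79) + 87) = 1/(137 + 87) = 1/224 ≈ 0.0044643)
X + 49*(-132) = 1/224 + 49*(-132) = 1/224 - 6468 = -1448831/224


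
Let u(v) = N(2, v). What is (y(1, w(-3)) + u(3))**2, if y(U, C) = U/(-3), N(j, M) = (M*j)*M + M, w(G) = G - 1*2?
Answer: 3844/9 ≈ 427.11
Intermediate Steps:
w(G) = -2 + G (w(G) = G - 2 = -2 + G)
N(j, M) = M + j*M**2 (N(j, M) = j*M**2 + M = M + j*M**2)
y(U, C) = -U/3 (y(U, C) = U*(-1/3) = -U/3)
u(v) = v*(1 + 2*v) (u(v) = v*(1 + v*2) = v*(1 + 2*v))
(y(1, w(-3)) + u(3))**2 = (-1/3*1 + 3*(1 + 2*3))**2 = (-1/3 + 3*(1 + 6))**2 = (-1/3 + 3*7)**2 = (-1/3 + 21)**2 = (62/3)**2 = 3844/9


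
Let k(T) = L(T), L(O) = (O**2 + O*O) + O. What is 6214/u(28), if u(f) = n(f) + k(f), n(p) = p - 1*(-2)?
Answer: 3107/813 ≈ 3.8216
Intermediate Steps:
L(O) = O + 2*O**2 (L(O) = (O**2 + O**2) + O = 2*O**2 + O = O + 2*O**2)
k(T) = T*(1 + 2*T)
n(p) = 2 + p (n(p) = p + 2 = 2 + p)
u(f) = 2 + f + f*(1 + 2*f) (u(f) = (2 + f) + f*(1 + 2*f) = 2 + f + f*(1 + 2*f))
6214/u(28) = 6214/(2 + 2*28 + 2*28**2) = 6214/(2 + 56 + 2*784) = 6214/(2 + 56 + 1568) = 6214/1626 = 6214*(1/1626) = 3107/813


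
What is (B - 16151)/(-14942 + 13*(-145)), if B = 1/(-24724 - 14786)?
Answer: 638126011/664834770 ≈ 0.95983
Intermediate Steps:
B = -1/39510 (B = 1/(-39510) = -1/39510 ≈ -2.5310e-5)
(B - 16151)/(-14942 + 13*(-145)) = (-1/39510 - 16151)/(-14942 + 13*(-145)) = -638126011/(39510*(-14942 - 1885)) = -638126011/39510/(-16827) = -638126011/39510*(-1/16827) = 638126011/664834770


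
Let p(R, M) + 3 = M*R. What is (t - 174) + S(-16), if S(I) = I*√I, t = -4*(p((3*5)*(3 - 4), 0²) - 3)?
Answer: -150 - 64*I ≈ -150.0 - 64.0*I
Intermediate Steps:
p(R, M) = -3 + M*R
t = 24 (t = -4*((-3 + 0²*((3*5)*(3 - 4))) - 3) = -4*((-3 + 0*(15*(-1))) - 3) = -4*((-3 + 0*(-15)) - 3) = -4*((-3 + 0) - 3) = -4*(-3 - 3) = -4*(-6) = 24)
S(I) = I^(3/2)
(t - 174) + S(-16) = (24 - 174) + (-16)^(3/2) = -150 - 64*I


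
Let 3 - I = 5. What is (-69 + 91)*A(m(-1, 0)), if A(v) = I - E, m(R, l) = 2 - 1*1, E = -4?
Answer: 44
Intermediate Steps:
I = -2 (I = 3 - 1*5 = 3 - 5 = -2)
m(R, l) = 1 (m(R, l) = 2 - 1 = 1)
A(v) = 2 (A(v) = -2 - 1*(-4) = -2 + 4 = 2)
(-69 + 91)*A(m(-1, 0)) = (-69 + 91)*2 = 22*2 = 44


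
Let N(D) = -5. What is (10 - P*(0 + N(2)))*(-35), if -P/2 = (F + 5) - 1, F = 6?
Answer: 3150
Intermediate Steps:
P = -20 (P = -2*((6 + 5) - 1) = -2*(11 - 1) = -2*10 = -20)
(10 - P*(0 + N(2)))*(-35) = (10 - (-20)*(0 - 5))*(-35) = (10 - (-20)*(-5))*(-35) = (10 - 1*100)*(-35) = (10 - 100)*(-35) = -90*(-35) = 3150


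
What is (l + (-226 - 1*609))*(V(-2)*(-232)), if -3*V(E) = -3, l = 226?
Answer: 141288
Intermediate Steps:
V(E) = 1 (V(E) = -⅓*(-3) = 1)
(l + (-226 - 1*609))*(V(-2)*(-232)) = (226 + (-226 - 1*609))*(1*(-232)) = (226 + (-226 - 609))*(-232) = (226 - 835)*(-232) = -609*(-232) = 141288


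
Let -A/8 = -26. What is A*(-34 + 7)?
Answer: -5616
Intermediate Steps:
A = 208 (A = -8*(-26) = 208)
A*(-34 + 7) = 208*(-34 + 7) = 208*(-27) = -5616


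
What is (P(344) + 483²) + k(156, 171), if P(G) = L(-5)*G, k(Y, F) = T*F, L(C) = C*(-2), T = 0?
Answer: 236729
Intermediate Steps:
L(C) = -2*C
k(Y, F) = 0 (k(Y, F) = 0*F = 0)
P(G) = 10*G (P(G) = (-2*(-5))*G = 10*G)
(P(344) + 483²) + k(156, 171) = (10*344 + 483²) + 0 = (3440 + 233289) + 0 = 236729 + 0 = 236729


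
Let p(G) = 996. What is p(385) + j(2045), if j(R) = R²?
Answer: 4183021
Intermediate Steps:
p(385) + j(2045) = 996 + 2045² = 996 + 4182025 = 4183021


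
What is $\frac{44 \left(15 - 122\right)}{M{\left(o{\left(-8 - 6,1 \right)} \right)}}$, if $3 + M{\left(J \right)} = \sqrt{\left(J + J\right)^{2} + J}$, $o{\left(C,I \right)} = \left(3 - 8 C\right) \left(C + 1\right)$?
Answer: $- \frac{1177}{744883} - \frac{1177 \sqrt{8938605}}{2234649} \approx -1.5763$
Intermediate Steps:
$o{\left(C,I \right)} = \left(1 + C\right) \left(3 - 8 C\right)$ ($o{\left(C,I \right)} = \left(3 - 8 C\right) \left(1 + C\right) = \left(1 + C\right) \left(3 - 8 C\right)$)
$M{\left(J \right)} = -3 + \sqrt{J + 4 J^{2}}$ ($M{\left(J \right)} = -3 + \sqrt{\left(J + J\right)^{2} + J} = -3 + \sqrt{\left(2 J\right)^{2} + J} = -3 + \sqrt{4 J^{2} + J} = -3 + \sqrt{J + 4 J^{2}}$)
$\frac{44 \left(15 - 122\right)}{M{\left(o{\left(-8 - 6,1 \right)} \right)}} = \frac{44 \left(15 - 122\right)}{-3 + \sqrt{\left(3 - 8 \left(-8 - 6\right)^{2} - 5 \left(-8 - 6\right)\right) \left(1 + 4 \left(3 - 8 \left(-8 - 6\right)^{2} - 5 \left(-8 - 6\right)\right)\right)}} = \frac{44 \left(-107\right)}{-3 + \sqrt{\left(3 - 8 \left(-14\right)^{2} - -70\right) \left(1 + 4 \left(3 - 8 \left(-14\right)^{2} - -70\right)\right)}} = - \frac{4708}{-3 + \sqrt{\left(3 - 1568 + 70\right) \left(1 + 4 \left(3 - 1568 + 70\right)\right)}} = - \frac{4708}{-3 + \sqrt{- 1495 \left(1 + 4 \left(-1495\right)\right)}} = - \frac{4708}{-3 + \sqrt{- 1495 \left(1 - 5980\right)}} = - \frac{4708}{-3 + \sqrt{\left(-1495\right) \left(-5979\right)}} = - \frac{4708}{-3 + \sqrt{8938605}}$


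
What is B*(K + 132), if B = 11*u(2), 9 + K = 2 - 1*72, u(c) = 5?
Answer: 2915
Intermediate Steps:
K = -79 (K = -9 + (2 - 1*72) = -9 + (2 - 72) = -9 - 70 = -79)
B = 55 (B = 11*5 = 55)
B*(K + 132) = 55*(-79 + 132) = 55*53 = 2915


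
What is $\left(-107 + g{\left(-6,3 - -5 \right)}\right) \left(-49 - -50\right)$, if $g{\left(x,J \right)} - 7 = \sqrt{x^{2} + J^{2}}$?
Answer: $-90$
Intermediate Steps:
$g{\left(x,J \right)} = 7 + \sqrt{J^{2} + x^{2}}$ ($g{\left(x,J \right)} = 7 + \sqrt{x^{2} + J^{2}} = 7 + \sqrt{J^{2} + x^{2}}$)
$\left(-107 + g{\left(-6,3 - -5 \right)}\right) \left(-49 - -50\right) = \left(-107 + \left(7 + \sqrt{\left(3 - -5\right)^{2} + \left(-6\right)^{2}}\right)\right) \left(-49 - -50\right) = \left(-107 + \left(7 + \sqrt{\left(3 + 5\right)^{2} + 36}\right)\right) \left(-49 + 50\right) = \left(-107 + \left(7 + \sqrt{8^{2} + 36}\right)\right) 1 = \left(-107 + \left(7 + \sqrt{64 + 36}\right)\right) 1 = \left(-107 + \left(7 + \sqrt{100}\right)\right) 1 = \left(-107 + \left(7 + 10\right)\right) 1 = \left(-107 + 17\right) 1 = \left(-90\right) 1 = -90$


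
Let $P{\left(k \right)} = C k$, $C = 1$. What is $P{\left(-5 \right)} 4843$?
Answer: $-24215$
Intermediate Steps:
$P{\left(k \right)} = k$ ($P{\left(k \right)} = 1 k = k$)
$P{\left(-5 \right)} 4843 = \left(-5\right) 4843 = -24215$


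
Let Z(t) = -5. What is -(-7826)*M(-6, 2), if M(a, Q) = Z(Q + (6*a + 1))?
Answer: -39130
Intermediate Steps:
M(a, Q) = -5
-(-7826)*M(-6, 2) = -(-7826)*(-5) = -559*70 = -39130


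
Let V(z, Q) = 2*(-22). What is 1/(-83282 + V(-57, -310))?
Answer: -1/83326 ≈ -1.2001e-5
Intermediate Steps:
V(z, Q) = -44
1/(-83282 + V(-57, -310)) = 1/(-83282 - 44) = 1/(-83326) = -1/83326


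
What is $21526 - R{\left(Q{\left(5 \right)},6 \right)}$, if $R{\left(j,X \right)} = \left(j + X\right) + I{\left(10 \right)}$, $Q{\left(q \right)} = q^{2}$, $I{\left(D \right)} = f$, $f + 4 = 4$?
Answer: $21495$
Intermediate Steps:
$f = 0$ ($f = -4 + 4 = 0$)
$I{\left(D \right)} = 0$
$R{\left(j,X \right)} = X + j$ ($R{\left(j,X \right)} = \left(j + X\right) + 0 = \left(X + j\right) + 0 = X + j$)
$21526 - R{\left(Q{\left(5 \right)},6 \right)} = 21526 - \left(6 + 5^{2}\right) = 21526 - \left(6 + 25\right) = 21526 - 31 = 21495$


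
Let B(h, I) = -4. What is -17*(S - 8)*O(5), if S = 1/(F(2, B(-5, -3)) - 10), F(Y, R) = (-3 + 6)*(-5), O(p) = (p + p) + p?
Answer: 10251/5 ≈ 2050.2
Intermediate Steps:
O(p) = 3*p (O(p) = 2*p + p = 3*p)
F(Y, R) = -15 (F(Y, R) = 3*(-5) = -15)
S = -1/25 (S = 1/(-15 - 10) = 1/(-25) = -1/25 ≈ -0.040000)
-17*(S - 8)*O(5) = -17*(-1/25 - 8)*3*5 = -(-3417)*15/25 = -17*(-603/5) = 10251/5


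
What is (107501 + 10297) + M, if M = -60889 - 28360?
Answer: 28549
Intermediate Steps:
M = -89249
(107501 + 10297) + M = (107501 + 10297) - 89249 = 117798 - 89249 = 28549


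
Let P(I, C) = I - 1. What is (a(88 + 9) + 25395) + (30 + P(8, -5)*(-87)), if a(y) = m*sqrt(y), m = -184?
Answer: 24816 - 184*sqrt(97) ≈ 23004.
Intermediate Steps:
P(I, C) = -1 + I
a(y) = -184*sqrt(y)
(a(88 + 9) + 25395) + (30 + P(8, -5)*(-87)) = (-184*sqrt(88 + 9) + 25395) + (30 + (-1 + 8)*(-87)) = (-184*sqrt(97) + 25395) + (30 + 7*(-87)) = (25395 - 184*sqrt(97)) + (30 - 609) = (25395 - 184*sqrt(97)) - 579 = 24816 - 184*sqrt(97)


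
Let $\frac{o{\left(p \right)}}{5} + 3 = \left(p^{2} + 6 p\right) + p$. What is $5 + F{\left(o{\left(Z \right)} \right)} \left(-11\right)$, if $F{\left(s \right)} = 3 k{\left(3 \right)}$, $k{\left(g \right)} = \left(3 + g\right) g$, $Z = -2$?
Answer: $-589$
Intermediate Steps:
$k{\left(g \right)} = g \left(3 + g\right)$
$o{\left(p \right)} = -15 + 5 p^{2} + 35 p$ ($o{\left(p \right)} = -15 + 5 \left(\left(p^{2} + 6 p\right) + p\right) = -15 + 5 \left(p^{2} + 7 p\right) = -15 + \left(5 p^{2} + 35 p\right) = -15 + 5 p^{2} + 35 p$)
$F{\left(s \right)} = 54$ ($F{\left(s \right)} = 3 \cdot 3 \left(3 + 3\right) = 3 \cdot 3 \cdot 6 = 3 \cdot 18 = 54$)
$5 + F{\left(o{\left(Z \right)} \right)} \left(-11\right) = 5 + 54 \left(-11\right) = 5 - 594 = -589$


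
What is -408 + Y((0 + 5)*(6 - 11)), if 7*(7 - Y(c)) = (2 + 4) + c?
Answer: -2788/7 ≈ -398.29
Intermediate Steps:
Y(c) = 43/7 - c/7 (Y(c) = 7 - ((2 + 4) + c)/7 = 7 - (6 + c)/7 = 7 + (-6/7 - c/7) = 43/7 - c/7)
-408 + Y((0 + 5)*(6 - 11)) = -408 + (43/7 - (0 + 5)*(6 - 11)/7) = -408 + (43/7 - 5*(-5)/7) = -408 + (43/7 - ⅐*(-25)) = -408 + (43/7 + 25/7) = -408 + 68/7 = -2788/7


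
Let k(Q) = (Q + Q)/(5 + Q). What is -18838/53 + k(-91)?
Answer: -805211/2279 ≈ -353.32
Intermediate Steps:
k(Q) = 2*Q/(5 + Q) (k(Q) = (2*Q)/(5 + Q) = 2*Q/(5 + Q))
-18838/53 + k(-91) = -18838/53 + 2*(-91)/(5 - 91) = -18838*1/53 + 2*(-91)/(-86) = -18838/53 + 2*(-91)*(-1/86) = -18838/53 + 91/43 = -805211/2279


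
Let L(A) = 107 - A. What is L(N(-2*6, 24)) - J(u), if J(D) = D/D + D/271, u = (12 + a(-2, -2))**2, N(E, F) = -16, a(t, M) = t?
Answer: 32962/271 ≈ 121.63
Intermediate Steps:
u = 100 (u = (12 - 2)**2 = 10**2 = 100)
J(D) = 1 + D/271 (J(D) = 1 + D*(1/271) = 1 + D/271)
L(N(-2*6, 24)) - J(u) = (107 - 1*(-16)) - (1 + (1/271)*100) = (107 + 16) - (1 + 100/271) = 123 - 1*371/271 = 123 - 371/271 = 32962/271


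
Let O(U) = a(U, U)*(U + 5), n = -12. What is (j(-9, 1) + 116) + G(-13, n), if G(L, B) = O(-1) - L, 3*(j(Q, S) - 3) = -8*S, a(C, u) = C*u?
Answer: 400/3 ≈ 133.33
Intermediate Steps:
j(Q, S) = 3 - 8*S/3 (j(Q, S) = 3 + (-8*S)/3 = 3 - 8*S/3)
O(U) = U²*(5 + U) (O(U) = (U*U)*(U + 5) = U²*(5 + U))
G(L, B) = 4 - L (G(L, B) = (-1)²*(5 - 1) - L = 1*4 - L = 4 - L)
(j(-9, 1) + 116) + G(-13, n) = ((3 - 8/3*1) + 116) + (4 - 1*(-13)) = ((3 - 8/3) + 116) + (4 + 13) = (⅓ + 116) + 17 = 349/3 + 17 = 400/3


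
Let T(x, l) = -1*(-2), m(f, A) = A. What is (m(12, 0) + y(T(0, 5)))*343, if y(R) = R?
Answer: 686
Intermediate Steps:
T(x, l) = 2
(m(12, 0) + y(T(0, 5)))*343 = (0 + 2)*343 = 2*343 = 686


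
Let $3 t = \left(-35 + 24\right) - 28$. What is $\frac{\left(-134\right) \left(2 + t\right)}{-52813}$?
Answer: $- \frac{1474}{52813} \approx -0.02791$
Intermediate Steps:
$t = -13$ ($t = \frac{\left(-35 + 24\right) - 28}{3} = \frac{-11 - 28}{3} = \frac{1}{3} \left(-39\right) = -13$)
$\frac{\left(-134\right) \left(2 + t\right)}{-52813} = \frac{\left(-134\right) \left(2 - 13\right)}{-52813} = \left(-134\right) \left(-11\right) \left(- \frac{1}{52813}\right) = 1474 \left(- \frac{1}{52813}\right) = - \frac{1474}{52813}$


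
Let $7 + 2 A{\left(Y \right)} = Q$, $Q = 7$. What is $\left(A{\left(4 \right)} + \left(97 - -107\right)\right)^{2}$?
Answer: $41616$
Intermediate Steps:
$A{\left(Y \right)} = 0$ ($A{\left(Y \right)} = - \frac{7}{2} + \frac{1}{2} \cdot 7 = - \frac{7}{2} + \frac{7}{2} = 0$)
$\left(A{\left(4 \right)} + \left(97 - -107\right)\right)^{2} = \left(0 + \left(97 - -107\right)\right)^{2} = \left(0 + \left(97 + 107\right)\right)^{2} = \left(0 + 204\right)^{2} = 204^{2} = 41616$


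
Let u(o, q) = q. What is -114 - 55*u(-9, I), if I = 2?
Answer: -224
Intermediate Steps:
-114 - 55*u(-9, I) = -114 - 55*2 = -114 - 110 = -224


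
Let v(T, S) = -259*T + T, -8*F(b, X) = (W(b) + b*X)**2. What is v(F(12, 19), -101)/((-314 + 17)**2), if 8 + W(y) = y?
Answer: 578608/29403 ≈ 19.679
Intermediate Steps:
W(y) = -8 + y
F(b, X) = -(-8 + b + X*b)**2/8 (F(b, X) = -((-8 + b) + b*X)**2/8 = -((-8 + b) + X*b)**2/8 = -(-8 + b + X*b)**2/8)
v(T, S) = -258*T
v(F(12, 19), -101)/((-314 + 17)**2) = (-(-129)*(-8 + 12 + 19*12)**2/4)/((-314 + 17)**2) = (-(-129)*(-8 + 12 + 228)**2/4)/((-297)**2) = -(-129)*232**2/4/88209 = -(-129)*53824/4*(1/88209) = -258*(-6728)*(1/88209) = 1735824*(1/88209) = 578608/29403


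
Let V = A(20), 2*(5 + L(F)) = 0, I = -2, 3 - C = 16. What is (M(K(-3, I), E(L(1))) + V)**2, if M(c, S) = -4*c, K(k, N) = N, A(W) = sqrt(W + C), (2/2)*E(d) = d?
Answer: (8 + sqrt(7))**2 ≈ 113.33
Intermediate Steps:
C = -13 (C = 3 - 1*16 = 3 - 16 = -13)
L(F) = -5 (L(F) = -5 + (1/2)*0 = -5 + 0 = -5)
E(d) = d
A(W) = sqrt(-13 + W) (A(W) = sqrt(W - 13) = sqrt(-13 + W))
V = sqrt(7) (V = sqrt(-13 + 20) = sqrt(7) ≈ 2.6458)
(M(K(-3, I), E(L(1))) + V)**2 = (-4*(-2) + sqrt(7))**2 = (8 + sqrt(7))**2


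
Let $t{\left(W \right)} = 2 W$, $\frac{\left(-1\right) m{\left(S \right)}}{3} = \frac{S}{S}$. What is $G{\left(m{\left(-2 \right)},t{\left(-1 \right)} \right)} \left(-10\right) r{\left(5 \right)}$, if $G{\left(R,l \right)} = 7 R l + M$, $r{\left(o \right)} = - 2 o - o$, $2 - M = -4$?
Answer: $7200$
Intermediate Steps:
$m{\left(S \right)} = -3$ ($m{\left(S \right)} = - 3 \frac{S}{S} = \left(-3\right) 1 = -3$)
$M = 6$ ($M = 2 - -4 = 2 + 4 = 6$)
$r{\left(o \right)} = - 3 o$
$G{\left(R,l \right)} = 6 + 7 R l$ ($G{\left(R,l \right)} = 7 R l + 6 = 6 + 7 R l$)
$G{\left(m{\left(-2 \right)},t{\left(-1 \right)} \right)} \left(-10\right) r{\left(5 \right)} = \left(6 + 7 \left(-3\right) 2 \left(-1\right)\right) \left(-10\right) \left(\left(-3\right) 5\right) = \left(6 + 7 \left(-3\right) \left(-2\right)\right) \left(-10\right) \left(-15\right) = \left(6 + 42\right) \left(-10\right) \left(-15\right) = 48 \left(-10\right) \left(-15\right) = \left(-480\right) \left(-15\right) = 7200$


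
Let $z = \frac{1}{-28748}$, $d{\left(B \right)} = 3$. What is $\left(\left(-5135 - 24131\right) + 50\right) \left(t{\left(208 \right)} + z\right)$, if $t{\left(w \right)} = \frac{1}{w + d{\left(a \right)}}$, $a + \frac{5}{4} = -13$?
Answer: $- \frac{208434248}{1516457} \approx -137.45$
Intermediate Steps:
$a = - \frac{57}{4}$ ($a = - \frac{5}{4} - 13 = - \frac{57}{4} \approx -14.25$)
$z = - \frac{1}{28748} \approx -3.4785 \cdot 10^{-5}$
$t{\left(w \right)} = \frac{1}{3 + w}$ ($t{\left(w \right)} = \frac{1}{w + 3} = \frac{1}{3 + w}$)
$\left(\left(-5135 - 24131\right) + 50\right) \left(t{\left(208 \right)} + z\right) = \left(\left(-5135 - 24131\right) + 50\right) \left(\frac{1}{3 + 208} - \frac{1}{28748}\right) = \left(\left(-5135 - 24131\right) + 50\right) \left(\frac{1}{211} - \frac{1}{28748}\right) = \left(-29266 + 50\right) \left(\frac{1}{211} - \frac{1}{28748}\right) = \left(-29216\right) \frac{28537}{6065828} = - \frac{208434248}{1516457}$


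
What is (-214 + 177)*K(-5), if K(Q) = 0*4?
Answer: 0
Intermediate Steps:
K(Q) = 0
(-214 + 177)*K(-5) = (-214 + 177)*0 = -37*0 = 0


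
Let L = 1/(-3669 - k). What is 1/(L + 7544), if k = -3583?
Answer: 86/648783 ≈ 0.00013256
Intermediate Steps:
L = -1/86 (L = 1/(-3669 - 1*(-3583)) = 1/(-3669 + 3583) = 1/(-86) = -1/86 ≈ -0.011628)
1/(L + 7544) = 1/(-1/86 + 7544) = 1/(648783/86) = 86/648783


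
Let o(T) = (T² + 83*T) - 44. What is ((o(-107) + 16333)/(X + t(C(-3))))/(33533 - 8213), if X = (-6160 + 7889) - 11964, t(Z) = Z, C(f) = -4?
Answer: -18857/259251480 ≈ -7.2736e-5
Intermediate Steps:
X = -10235 (X = 1729 - 11964 = -10235)
o(T) = -44 + T² + 83*T
((o(-107) + 16333)/(X + t(C(-3))))/(33533 - 8213) = (((-44 + (-107)² + 83*(-107)) + 16333)/(-10235 - 4))/(33533 - 8213) = (((-44 + 11449 - 8881) + 16333)/(-10239))/25320 = ((2524 + 16333)*(-1/10239))*(1/25320) = (18857*(-1/10239))*(1/25320) = -18857/10239*1/25320 = -18857/259251480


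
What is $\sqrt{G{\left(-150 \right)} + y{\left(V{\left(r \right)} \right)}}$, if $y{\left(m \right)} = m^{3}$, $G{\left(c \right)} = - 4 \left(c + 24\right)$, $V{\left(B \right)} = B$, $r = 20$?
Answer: $2 \sqrt{2126} \approx 92.217$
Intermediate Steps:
$G{\left(c \right)} = -96 - 4 c$ ($G{\left(c \right)} = - 4 \left(24 + c\right) = -96 - 4 c$)
$\sqrt{G{\left(-150 \right)} + y{\left(V{\left(r \right)} \right)}} = \sqrt{\left(-96 - -600\right) + 20^{3}} = \sqrt{\left(-96 + 600\right) + 8000} = \sqrt{504 + 8000} = \sqrt{8504} = 2 \sqrt{2126}$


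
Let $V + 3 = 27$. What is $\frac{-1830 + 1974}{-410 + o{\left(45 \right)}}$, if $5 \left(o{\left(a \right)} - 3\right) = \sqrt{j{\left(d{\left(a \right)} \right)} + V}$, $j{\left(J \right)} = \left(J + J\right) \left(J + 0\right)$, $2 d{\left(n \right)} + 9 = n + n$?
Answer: $- \frac{2930400}{8275841} - \frac{720 \sqrt{13218}}{8275841} \approx -0.36409$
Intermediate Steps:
$d{\left(n \right)} = - \frac{9}{2} + n$ ($d{\left(n \right)} = - \frac{9}{2} + \frac{n + n}{2} = - \frac{9}{2} + \frac{2 n}{2} = - \frac{9}{2} + n$)
$V = 24$ ($V = -3 + 27 = 24$)
$j{\left(J \right)} = 2 J^{2}$ ($j{\left(J \right)} = 2 J J = 2 J^{2}$)
$o{\left(a \right)} = 3 + \frac{\sqrt{24 + 2 \left(- \frac{9}{2} + a\right)^{2}}}{5}$ ($o{\left(a \right)} = 3 + \frac{\sqrt{2 \left(- \frac{9}{2} + a\right)^{2} + 24}}{5} = 3 + \frac{\sqrt{24 + 2 \left(- \frac{9}{2} + a\right)^{2}}}{5}$)
$\frac{-1830 + 1974}{-410 + o{\left(45 \right)}} = \frac{-1830 + 1974}{-410 + \left(3 + \frac{\sqrt{96 + 2 \left(-9 + 2 \cdot 45\right)^{2}}}{10}\right)} = \frac{144}{-410 + \left(3 + \frac{\sqrt{96 + 2 \left(-9 + 90\right)^{2}}}{10}\right)} = \frac{144}{-410 + \left(3 + \frac{\sqrt{96 + 2 \cdot 81^{2}}}{10}\right)} = \frac{144}{-410 + \left(3 + \frac{\sqrt{96 + 2 \cdot 6561}}{10}\right)} = \frac{144}{-410 + \left(3 + \frac{\sqrt{96 + 13122}}{10}\right)} = \frac{144}{-410 + \left(3 + \frac{\sqrt{13218}}{10}\right)} = \frac{144}{-407 + \frac{\sqrt{13218}}{10}}$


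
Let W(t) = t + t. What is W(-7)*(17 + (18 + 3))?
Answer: -532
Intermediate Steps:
W(t) = 2*t
W(-7)*(17 + (18 + 3)) = (2*(-7))*(17 + (18 + 3)) = -14*(17 + 21) = -14*38 = -532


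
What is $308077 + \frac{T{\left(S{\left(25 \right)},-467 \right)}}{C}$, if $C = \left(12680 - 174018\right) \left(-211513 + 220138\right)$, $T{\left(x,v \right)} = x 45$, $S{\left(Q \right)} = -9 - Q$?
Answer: $\frac{14290051520026}{46384675} \approx 3.0808 \cdot 10^{5}$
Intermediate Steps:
$T{\left(x,v \right)} = 45 x$
$C = -1391540250$ ($C = \left(-161338\right) 8625 = -1391540250$)
$308077 + \frac{T{\left(S{\left(25 \right)},-467 \right)}}{C} = 308077 + \frac{45 \left(-9 - 25\right)}{-1391540250} = 308077 + 45 \left(-9 - 25\right) \left(- \frac{1}{1391540250}\right) = 308077 + 45 \left(-34\right) \left(- \frac{1}{1391540250}\right) = 308077 - - \frac{51}{46384675} = 308077 + \frac{51}{46384675} = \frac{14290051520026}{46384675}$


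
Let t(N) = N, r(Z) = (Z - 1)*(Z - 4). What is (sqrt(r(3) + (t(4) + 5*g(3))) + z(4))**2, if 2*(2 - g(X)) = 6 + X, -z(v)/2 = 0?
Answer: -21/2 ≈ -10.500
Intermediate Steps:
z(v) = 0 (z(v) = -2*0 = 0)
r(Z) = (-1 + Z)*(-4 + Z)
g(X) = -1 - X/2 (g(X) = 2 - (6 + X)/2 = 2 + (-3 - X/2) = -1 - X/2)
(sqrt(r(3) + (t(4) + 5*g(3))) + z(4))**2 = (sqrt((4 + 3**2 - 5*3) + (4 + 5*(-1 - 1/2*3))) + 0)**2 = (sqrt((4 + 9 - 15) + (4 + 5*(-1 - 3/2))) + 0)**2 = (sqrt(-2 + (4 + 5*(-5/2))) + 0)**2 = (sqrt(-2 + (4 - 25/2)) + 0)**2 = (sqrt(-2 - 17/2) + 0)**2 = (sqrt(-21/2) + 0)**2 = (I*sqrt(42)/2 + 0)**2 = (I*sqrt(42)/2)**2 = -21/2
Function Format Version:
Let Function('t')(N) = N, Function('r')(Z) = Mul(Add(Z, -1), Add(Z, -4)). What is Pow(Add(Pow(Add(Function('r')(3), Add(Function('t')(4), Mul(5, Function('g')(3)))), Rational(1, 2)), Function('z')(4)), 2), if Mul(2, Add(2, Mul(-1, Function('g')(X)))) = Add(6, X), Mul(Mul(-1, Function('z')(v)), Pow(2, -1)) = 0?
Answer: Rational(-21, 2) ≈ -10.500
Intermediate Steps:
Function('z')(v) = 0 (Function('z')(v) = Mul(-2, 0) = 0)
Function('r')(Z) = Mul(Add(-1, Z), Add(-4, Z))
Function('g')(X) = Add(-1, Mul(Rational(-1, 2), X)) (Function('g')(X) = Add(2, Mul(Rational(-1, 2), Add(6, X))) = Add(2, Add(-3, Mul(Rational(-1, 2), X))) = Add(-1, Mul(Rational(-1, 2), X)))
Pow(Add(Pow(Add(Function('r')(3), Add(Function('t')(4), Mul(5, Function('g')(3)))), Rational(1, 2)), Function('z')(4)), 2) = Pow(Add(Pow(Add(Add(4, Pow(3, 2), Mul(-5, 3)), Add(4, Mul(5, Add(-1, Mul(Rational(-1, 2), 3))))), Rational(1, 2)), 0), 2) = Pow(Add(Pow(Add(Add(4, 9, -15), Add(4, Mul(5, Add(-1, Rational(-3, 2))))), Rational(1, 2)), 0), 2) = Pow(Add(Pow(Add(-2, Add(4, Mul(5, Rational(-5, 2)))), Rational(1, 2)), 0), 2) = Pow(Add(Pow(Add(-2, Add(4, Rational(-25, 2))), Rational(1, 2)), 0), 2) = Pow(Add(Pow(Add(-2, Rational(-17, 2)), Rational(1, 2)), 0), 2) = Pow(Add(Pow(Rational(-21, 2), Rational(1, 2)), 0), 2) = Pow(Add(Mul(Rational(1, 2), I, Pow(42, Rational(1, 2))), 0), 2) = Pow(Mul(Rational(1, 2), I, Pow(42, Rational(1, 2))), 2) = Rational(-21, 2)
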